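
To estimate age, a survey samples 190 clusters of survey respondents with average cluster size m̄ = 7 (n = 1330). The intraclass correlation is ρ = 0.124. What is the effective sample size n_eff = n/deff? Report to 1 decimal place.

762.6

deff = 1 + (7 − 1)·0.124 = 1 + 0.744 = 1.744.
n_eff = 1330 / 1.744 = 762.6.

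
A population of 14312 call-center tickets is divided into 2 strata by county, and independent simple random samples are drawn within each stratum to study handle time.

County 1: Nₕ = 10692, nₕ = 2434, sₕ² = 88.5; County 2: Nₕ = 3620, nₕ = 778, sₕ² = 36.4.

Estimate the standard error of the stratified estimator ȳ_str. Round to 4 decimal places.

Var(ȳ_str) = Σₕ Wₕ²(1 − fₕ)sₕ²/nₕ with Wₕ = Nₕ/N, N = 14312.
County 1: Wₕ = 0.74706540; term = 0.74706540²·(1 − 0.22764684)·88.5/2434 = 0.015673135.
County 2: Wₕ = 0.25293460; term = 0.25293460²·(1 − 0.21491713)·36.4/778 = 0.0023499238.
Sum = 0.018023059.
SE = √(0.018023059) = 0.1342.

0.1342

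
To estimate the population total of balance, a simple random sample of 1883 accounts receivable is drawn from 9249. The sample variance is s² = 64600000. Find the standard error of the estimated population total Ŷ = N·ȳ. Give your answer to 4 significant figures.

1.529 × 10^6

Var(Ŷ) = N²·Var(ȳ) = N²·(1 − n/N)·s²/n.
f = 1883/9249 = 0.20358958; Var(ȳ) = 0.79641042·64600000/1883 = 27322.418.
Var(Ŷ) = 9249² · 27322.418 = 2.337269 × 10^12.
SE(Ŷ) = √(2.337269 × 10^12) = 1.529 × 10^6.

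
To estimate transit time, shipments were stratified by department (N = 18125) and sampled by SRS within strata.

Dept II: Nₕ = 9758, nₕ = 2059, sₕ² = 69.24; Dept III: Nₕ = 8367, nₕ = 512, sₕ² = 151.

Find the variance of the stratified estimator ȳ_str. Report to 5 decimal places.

0.06669

Var(ȳ_str) = Σₕ Wₕ²(1 − fₕ)sₕ²/nₕ with Wₕ = Nₕ/N, N = 18125.
Dept II: Wₕ = 0.53837241; term = 0.53837241²·(1 − 0.21100635)·69.24/2059 = 0.0076902386.
Dept III: Wₕ = 0.46162759; term = 0.46162759²·(1 − 0.06119278)·151/512 = 0.059002025.
Sum = 0.066692264.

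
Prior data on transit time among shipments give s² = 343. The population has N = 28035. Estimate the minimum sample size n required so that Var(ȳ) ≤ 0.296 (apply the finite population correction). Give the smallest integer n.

1113

Without fpc, n₀ = s²/D = 343/0.296 = 1158.7838.
With fpc, (1 − n/N)·s²/n ≤ D requires n ≥ n₀/(1 + n₀/N) = 1158.7838/(1 + 1158.7838/28035) = 1112.7884.
Rounding up, n = 1113.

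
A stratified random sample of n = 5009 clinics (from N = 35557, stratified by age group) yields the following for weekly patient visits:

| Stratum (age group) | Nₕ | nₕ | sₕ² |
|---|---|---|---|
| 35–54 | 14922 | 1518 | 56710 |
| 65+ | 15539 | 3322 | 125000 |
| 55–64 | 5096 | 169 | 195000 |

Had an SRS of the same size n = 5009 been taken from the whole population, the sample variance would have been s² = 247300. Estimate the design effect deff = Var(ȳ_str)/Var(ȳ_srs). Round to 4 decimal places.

0.8128

Var(ȳ_str) = Σ Wₕ²(1−fₕ)sₕ²/nₕ with Wₕ = Nₕ/35557:
  35–54: (14922/35557)²·(1−1518/14922)·56710/1518 = 5.9101582
  65+: (15539/35557)²·(1−3322/15539)·125000/3322 = 5.6499916
  55–64: (5096/35557)²·(1−169/5096)·195000/169 = 22.914462
  → Var(ȳ_str) = 34.474612.
Var(ȳ_srs) = (1 − 5009/35557)·247300/5009 = 42.416102.
deff = 34.474612 / 42.416102 = 0.8128.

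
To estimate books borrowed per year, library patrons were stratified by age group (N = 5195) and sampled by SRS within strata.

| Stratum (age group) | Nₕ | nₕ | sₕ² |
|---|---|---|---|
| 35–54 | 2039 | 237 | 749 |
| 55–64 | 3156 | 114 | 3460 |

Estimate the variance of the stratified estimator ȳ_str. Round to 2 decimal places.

11.23

Var(ȳ_str) = Σₕ Wₕ²(1 − fₕ)sₕ²/nₕ with Wₕ = Nₕ/N, N = 5195.
35–54: Wₕ = 0.39249278; term = 0.39249278²·(1 − 0.11623345)·749/237 = 0.43026338.
55–64: Wₕ = 0.60750722; term = 0.60750722²·(1 − 0.03612167)·3460/114 = 10.796832.
Sum = 11.227095.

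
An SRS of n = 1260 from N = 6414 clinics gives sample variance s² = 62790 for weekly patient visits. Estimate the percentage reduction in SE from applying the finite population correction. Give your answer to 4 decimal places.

f = n/N = 1260/6414 = 0.19644528.
SE_no-fpc = √(s²/n) = 7.0592729; SE_fpc = √((1−f)s²/n) = 6.3280179.
Ratio = √(1−f) = 0.89641214. Reduction = 100·(1 − 0.89641214) = 10.3588%.

10.3588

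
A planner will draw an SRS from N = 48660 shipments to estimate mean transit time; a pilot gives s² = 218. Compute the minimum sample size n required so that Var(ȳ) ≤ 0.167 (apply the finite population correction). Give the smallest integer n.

1272

Without fpc, n₀ = s²/D = 218/0.167 = 1305.3892.
With fpc, (1 − n/N)·s²/n ≤ D requires n ≥ n₀/(1 + n₀/N) = 1305.3892/(1 + 1305.3892/48660) = 1271.2848.
Rounding up, n = 1272.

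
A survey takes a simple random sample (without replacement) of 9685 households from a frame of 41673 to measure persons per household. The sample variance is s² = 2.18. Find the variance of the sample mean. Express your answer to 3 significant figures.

1.73 × 10^-4

Under SRS without replacement, Var(ȳ) = (1 − f)·s²/n with f = n/N = 9685/41673 = 0.23240467.
Var(ȳ) = (1 − 0.23240467)·2.18/9685 = 0.76759533·2.2509035 × 10^-4 = 1.727783 × 10^-4.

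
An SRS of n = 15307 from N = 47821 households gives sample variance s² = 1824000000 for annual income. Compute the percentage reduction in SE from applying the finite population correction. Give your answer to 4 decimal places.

f = n/N = 15307/47821 = 0.32008950.
SE_no-fpc = √(s²/n) = 345.19729; SE_fpc = √((1−f)s²/n) = 284.63824.
Ratio = √(1−f) = 0.82456686. Reduction = 100·(1 − 0.82456686) = 17.5433%.

17.5433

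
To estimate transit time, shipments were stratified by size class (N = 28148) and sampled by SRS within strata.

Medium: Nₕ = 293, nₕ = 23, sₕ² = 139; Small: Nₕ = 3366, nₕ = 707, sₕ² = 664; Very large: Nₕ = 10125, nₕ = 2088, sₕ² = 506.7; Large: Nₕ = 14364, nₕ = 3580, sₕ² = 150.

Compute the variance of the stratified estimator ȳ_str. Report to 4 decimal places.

0.0443

Var(ȳ_str) = Σₕ Wₕ²(1 − fₕ)sₕ²/nₕ with Wₕ = Nₕ/N, N = 28148.
Medium: Wₕ = 0.01040927; term = 0.01040927²·(1 − 0.07849829)·139/23 = 6.0342495 × 10^-4.
Small: Wₕ = 0.11958221; term = 0.11958221²·(1 − 0.21004159)·664/707 = 0.010609283.
Very large: Wₕ = 0.35970584; term = 0.35970584²·(1 − 0.20622222)·506.7/2088 = 0.024923804.
Large: Wₕ = 0.51030269; term = 0.51030269²·(1 − 0.24923420)·150/3580 = 0.0081915941.
Sum = 0.044328106.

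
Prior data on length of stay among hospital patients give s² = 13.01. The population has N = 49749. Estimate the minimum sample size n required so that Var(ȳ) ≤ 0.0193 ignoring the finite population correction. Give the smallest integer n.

675

Without fpc, n₀ = s²/D = 13.01/0.0193 = 674.0933.
Rounding up, n = 675.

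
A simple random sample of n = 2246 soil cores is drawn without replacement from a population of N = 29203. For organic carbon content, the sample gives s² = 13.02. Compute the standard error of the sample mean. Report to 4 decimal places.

Under SRS without replacement, Var(ȳ) = (1 − f)·s²/n with f = n/N = 2246/29203 = 0.07690991.
Var(ȳ) = (1 − 0.07690991)·13.02/2246 = 0.92309009·0.0057969724 = 0.0053511278.
SE(ȳ) = √(0.0053511278) = 0.0732.

0.0732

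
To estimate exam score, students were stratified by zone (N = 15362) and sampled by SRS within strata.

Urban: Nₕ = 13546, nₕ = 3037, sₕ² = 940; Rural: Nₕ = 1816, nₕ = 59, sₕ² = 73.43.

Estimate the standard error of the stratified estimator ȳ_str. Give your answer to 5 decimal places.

Var(ȳ_str) = Σₕ Wₕ²(1 − fₕ)sₕ²/nₕ with Wₕ = Nₕ/N, N = 15362.
Urban: Wₕ = 0.88178623; term = 0.88178623²·(1 − 0.22419903)·940/3037 = 0.18670674.
Rural: Wₕ = 0.11821377; term = 0.11821377²·(1 − 0.03248899)·73.43/59 = 0.016827268.
Sum = 0.20353401.
SE = √(0.20353401) = 0.45115.

0.45115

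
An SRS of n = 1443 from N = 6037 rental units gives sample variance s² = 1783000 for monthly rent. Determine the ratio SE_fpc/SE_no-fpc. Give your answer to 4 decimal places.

f = n/N = 1443/6037 = 0.23902601.
SE_no-fpc = √(s²/n) = 35.15139; SE_fpc = √((1−f)s²/n) = 30.663902.
Ratio = √(1−f) = 0.87233823.

0.8723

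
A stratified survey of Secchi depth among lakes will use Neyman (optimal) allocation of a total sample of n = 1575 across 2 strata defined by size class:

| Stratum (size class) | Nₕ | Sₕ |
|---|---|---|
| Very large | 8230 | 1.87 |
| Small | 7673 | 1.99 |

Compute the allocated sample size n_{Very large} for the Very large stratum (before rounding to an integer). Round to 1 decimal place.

790.6

Neyman allocation: nₕ = n·NₕSₕ / Σⱼ NⱼSⱼ.
Σ NⱼSⱼ = 8230·1.87 + 7673·1.99 = 30659.37.
n_{Very large} = 1575·8230·1.87 / 30659.37 = 790.6.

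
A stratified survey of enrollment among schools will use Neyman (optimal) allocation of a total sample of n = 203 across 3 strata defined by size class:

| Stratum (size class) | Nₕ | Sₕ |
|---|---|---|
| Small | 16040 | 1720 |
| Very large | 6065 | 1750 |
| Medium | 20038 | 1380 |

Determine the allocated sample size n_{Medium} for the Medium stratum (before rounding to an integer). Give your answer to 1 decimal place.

85.2

Neyman allocation: nₕ = n·NₕSₕ / Σⱼ NⱼSⱼ.
Σ NⱼSⱼ = 16040·1720 + 6065·1750 + 20038·1380 = 6.585499 × 10^7.
n_{Medium} = 203·20038·1380 / (6.585499 × 10^7) = 85.2.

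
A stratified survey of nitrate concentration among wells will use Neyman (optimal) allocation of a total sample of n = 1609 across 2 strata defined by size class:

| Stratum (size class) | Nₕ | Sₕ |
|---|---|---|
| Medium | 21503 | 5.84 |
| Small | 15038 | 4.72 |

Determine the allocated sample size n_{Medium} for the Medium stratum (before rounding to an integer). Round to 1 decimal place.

Neyman allocation: nₕ = n·NₕSₕ / Σⱼ NⱼSⱼ.
Σ NⱼSⱼ = 21503·5.84 + 15038·4.72 = 196556.88.
n_{Medium} = 1609·21503·5.84 / 196556.88 = 1028.0.

1028.0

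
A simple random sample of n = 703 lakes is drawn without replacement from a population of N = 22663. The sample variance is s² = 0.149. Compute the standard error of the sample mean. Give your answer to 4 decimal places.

Under SRS without replacement, Var(ȳ) = (1 − f)·s²/n with f = n/N = 703/22663 = 0.03101972.
Var(ȳ) = (1 − 0.03101972)·0.149/703 = 0.96898028·2.1194879 × 10^-4 = 2.053742 × 10^-4.
SE(ȳ) = √(2.053742 × 10^-4) = 0.0143.

0.0143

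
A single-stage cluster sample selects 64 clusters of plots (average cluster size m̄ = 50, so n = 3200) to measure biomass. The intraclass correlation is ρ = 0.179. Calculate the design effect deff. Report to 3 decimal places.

deff = 1 + (50 − 1)·0.179 = 1 + 8.771 = 9.771.

9.771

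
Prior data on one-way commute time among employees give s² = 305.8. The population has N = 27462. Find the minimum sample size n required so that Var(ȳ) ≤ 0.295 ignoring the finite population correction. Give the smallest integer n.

Without fpc, n₀ = s²/D = 305.8/0.295 = 1036.6102.
Rounding up, n = 1037.

1037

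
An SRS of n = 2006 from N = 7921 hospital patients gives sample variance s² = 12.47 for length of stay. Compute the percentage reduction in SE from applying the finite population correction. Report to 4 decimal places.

f = n/N = 2006/7921 = 0.25325085.
SE_no-fpc = √(s²/n) = 0.078843839; SE_fpc = √((1−f)s²/n) = 0.068132626.
Ratio = √(1−f) = 0.86414649. Reduction = 100·(1 − 0.86414649) = 13.5854%.

13.5854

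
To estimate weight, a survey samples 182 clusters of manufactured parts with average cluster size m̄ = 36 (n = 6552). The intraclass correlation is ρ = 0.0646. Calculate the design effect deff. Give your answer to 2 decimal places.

3.26

deff = 1 + (36 − 1)·0.0646 = 1 + 2.261 = 3.261.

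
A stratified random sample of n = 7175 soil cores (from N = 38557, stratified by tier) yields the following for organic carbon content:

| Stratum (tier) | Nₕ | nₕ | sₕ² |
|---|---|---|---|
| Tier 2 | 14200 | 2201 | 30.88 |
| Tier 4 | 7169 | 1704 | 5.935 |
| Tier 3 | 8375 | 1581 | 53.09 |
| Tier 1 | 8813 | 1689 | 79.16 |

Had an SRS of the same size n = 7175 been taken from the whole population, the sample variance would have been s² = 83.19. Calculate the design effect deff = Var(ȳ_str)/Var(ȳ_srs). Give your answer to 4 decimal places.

Var(ȳ_str) = Σ Wₕ²(1−fₕ)sₕ²/nₕ with Wₕ = Nₕ/38557:
  Tier 2: (14200/38557)²·(1−2201/14200)·30.88/2201 = 0.0016079931
  Tier 4: (7169/38557)²·(1−1704/7169)·5.935/1704 = 9.1789585 × 10^-5
  Tier 3: (8375/38557)²·(1−1581/8375)·53.09/1581 = 0.0012852415
  Tier 1: (8813/38557)²·(1−1689/8813)·79.16/1689 = 0.0019793261
  → Var(ȳ_str) = 0.0049643503.
Var(ȳ_srs) = (1 − 7175/38557)·83.19/7175 = 0.0094368402.
deff = 0.0049643503 / 0.0094368402 = 0.5261.

0.5261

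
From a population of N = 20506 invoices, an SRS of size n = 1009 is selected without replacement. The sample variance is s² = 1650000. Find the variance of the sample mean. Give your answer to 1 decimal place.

1554.8

Under SRS without replacement, Var(ȳ) = (1 − f)·s²/n with f = n/N = 1009/20506 = 0.04920511.
Var(ȳ) = (1 − 0.04920511)·1650000/1009 = 0.95079489·1635.2825 = 1554.8182.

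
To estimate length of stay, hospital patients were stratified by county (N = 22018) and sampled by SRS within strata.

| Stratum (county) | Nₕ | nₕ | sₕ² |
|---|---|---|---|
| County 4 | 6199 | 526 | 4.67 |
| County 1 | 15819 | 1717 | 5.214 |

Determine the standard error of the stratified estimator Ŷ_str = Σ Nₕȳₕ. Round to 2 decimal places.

Var(Ŷ_str) = Σₕ Nₕ²(1 − fₕ)sₕ²/nₕ.
County 4: 6199²·(1 − 526/6199)·4.67/526 = 312223.48.
County 1: 15819²·(1 − 1717/15819)·5.214/1717 = 677423.83.
Sum = 989647.31.
SE = √(989647.31) = 994.81.

994.81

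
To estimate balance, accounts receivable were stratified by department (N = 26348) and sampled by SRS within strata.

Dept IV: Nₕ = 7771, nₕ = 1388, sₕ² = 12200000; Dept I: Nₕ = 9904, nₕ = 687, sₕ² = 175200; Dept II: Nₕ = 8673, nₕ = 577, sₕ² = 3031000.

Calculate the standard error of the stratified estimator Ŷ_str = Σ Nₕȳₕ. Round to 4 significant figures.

910000

Var(Ŷ_str) = Σₕ Nₕ²(1 − fₕ)sₕ²/nₕ.
Dept IV: 7771²·(1 − 1388/7771)·12200000/1388 = 4.3598557 × 10^11.
Dept I: 9904²·(1 − 687/9904)·175200/687 = 2.3279711 × 10^10.
Dept II: 8673²·(1 − 577/8673)·3031000/577 = 3.6885015 × 10^11.
Sum = 8.2811543 × 10^11.
SE = √(8.2811543 × 10^11) = 910000.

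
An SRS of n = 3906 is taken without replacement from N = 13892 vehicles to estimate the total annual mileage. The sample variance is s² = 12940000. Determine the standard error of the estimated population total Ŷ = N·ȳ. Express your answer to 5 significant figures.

677920

Var(Ŷ) = N²·Var(ȳ) = N²·(1 − n/N)·s²/n.
f = 3906/13892 = 0.28116902; Var(ȳ) = 0.71883098·12940000/3906 = 2381.3807.
Var(Ŷ) = 13892² · 2381.3807 = 4.595771 × 10^11.
SE(Ŷ) = √(4.595771 × 10^11) = 677920.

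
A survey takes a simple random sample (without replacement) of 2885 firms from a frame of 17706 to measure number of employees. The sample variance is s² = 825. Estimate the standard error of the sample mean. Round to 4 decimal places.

0.4893

Under SRS without replacement, Var(ȳ) = (1 − f)·s²/n with f = n/N = 2885/17706 = 0.16293912.
Var(ȳ) = (1 − 0.16293912)·825/2885 = 0.83706088·0.28596187 = 0.2393675.
SE(ȳ) = √(0.2393675) = 0.4893.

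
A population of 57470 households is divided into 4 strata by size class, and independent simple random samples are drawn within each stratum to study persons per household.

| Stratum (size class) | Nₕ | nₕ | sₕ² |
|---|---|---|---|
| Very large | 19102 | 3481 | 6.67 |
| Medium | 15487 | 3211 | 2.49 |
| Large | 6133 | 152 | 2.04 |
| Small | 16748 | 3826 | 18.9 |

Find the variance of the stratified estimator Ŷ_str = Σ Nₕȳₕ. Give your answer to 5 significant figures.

Var(Ŷ_str) = Σₕ Nₕ²(1 − fₕ)sₕ²/nₕ.
Very large: 19102²·(1 − 3481/19102)·6.67/3481 = 571754.36.
Medium: 15487²·(1 − 3211/15487)·2.49/3211 = 147429.1.
Large: 6133²·(1 − 152/6133)·2.04/152 = 492303.98.
Small: 16748²·(1 − 3826/16748)·18.9/3826 = 1.0690783 × 10^6.
Sum = 2.2805657 × 10^6.

2.2806 × 10^6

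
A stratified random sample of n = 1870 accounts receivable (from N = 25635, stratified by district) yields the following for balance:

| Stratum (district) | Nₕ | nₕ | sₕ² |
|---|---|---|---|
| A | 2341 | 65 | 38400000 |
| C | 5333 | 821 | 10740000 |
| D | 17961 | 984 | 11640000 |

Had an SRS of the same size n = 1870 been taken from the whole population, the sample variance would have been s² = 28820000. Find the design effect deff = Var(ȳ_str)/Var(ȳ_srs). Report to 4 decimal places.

Var(ȳ_str) = Σ Wₕ²(1−fₕ)sₕ²/nₕ with Wₕ = Nₕ/25635:
  A: (2341/25635)²·(1−65/2341)·38400000/65 = 4789.8829
  C: (5333/25635)²·(1−821/5333)·10740000/821 = 478.99961
  D: (17961/25635)²·(1−984/17961)·11640000/984 = 5488.8669
  → Var(ȳ_str) = 10757.749.
Var(ȳ_srs) = (1 − 1870/25635)·28820000/1870 = 14287.521.
deff = 10757.749 / 14287.521 = 0.7529.

0.7529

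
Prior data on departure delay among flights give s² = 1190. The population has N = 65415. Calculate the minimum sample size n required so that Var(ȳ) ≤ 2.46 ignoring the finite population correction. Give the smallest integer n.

Without fpc, n₀ = s²/D = 1190/2.46 = 483.7398.
Rounding up, n = 484.

484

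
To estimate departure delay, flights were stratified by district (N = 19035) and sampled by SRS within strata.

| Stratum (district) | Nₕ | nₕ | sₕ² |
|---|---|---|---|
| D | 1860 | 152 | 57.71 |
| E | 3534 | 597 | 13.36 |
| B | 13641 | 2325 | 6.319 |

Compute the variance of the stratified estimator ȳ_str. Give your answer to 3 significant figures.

0.00513

Var(ȳ_str) = Σₕ Wₕ²(1 − fₕ)sₕ²/nₕ with Wₕ = Nₕ/N, N = 19035.
D: Wₕ = 0.09771474; term = 0.09771474²·(1 − 0.08172043)·57.71/152 = 0.0033289137.
E: Wₕ = 0.18565800; term = 0.18565800²·(1 − 0.16893039)·13.36/597 = 6.4105731 × 10^-4.
B: Wₕ = 0.71662727; term = 0.71662727²·(1 − 0.17044205)·6.319/2325 = 0.0011578673.
Sum = 0.0051278383.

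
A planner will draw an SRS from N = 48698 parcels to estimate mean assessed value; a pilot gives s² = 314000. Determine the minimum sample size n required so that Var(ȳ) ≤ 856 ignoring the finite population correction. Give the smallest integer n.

Without fpc, n₀ = s²/D = 314000/856 = 366.8224.
Rounding up, n = 367.

367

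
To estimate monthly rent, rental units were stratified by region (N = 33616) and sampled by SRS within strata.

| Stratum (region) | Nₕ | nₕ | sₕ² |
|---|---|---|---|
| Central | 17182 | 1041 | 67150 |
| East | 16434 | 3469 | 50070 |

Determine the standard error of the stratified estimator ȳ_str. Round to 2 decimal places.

Var(ȳ_str) = Σₕ Wₕ²(1 − fₕ)sₕ²/nₕ with Wₕ = Nₕ/N, N = 33616.
Central: Wₕ = 0.51112565; term = 0.51112565²·(1 − 0.06058666)·67150/1041 = 15.830964.
East: Wₕ = 0.48887435; term = 0.48887435²·(1 − 0.21108677)·50070/3469 = 2.7214291.
Sum = 18.552393.
SE = √(18.552393) = 4.31.

4.31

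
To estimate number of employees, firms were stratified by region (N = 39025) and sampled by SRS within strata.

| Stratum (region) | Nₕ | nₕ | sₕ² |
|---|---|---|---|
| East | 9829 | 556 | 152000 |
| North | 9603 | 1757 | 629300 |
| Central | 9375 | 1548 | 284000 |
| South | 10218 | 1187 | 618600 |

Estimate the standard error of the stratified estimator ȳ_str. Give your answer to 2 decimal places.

8.63

Var(ȳ_str) = Σₕ Wₕ²(1 − fₕ)sₕ²/nₕ with Wₕ = Nₕ/N, N = 39025.
East: Wₕ = 0.25186419; term = 0.25186419²·(1 − 0.05656730)·152000/556 = 16.361103.
North: Wₕ = 0.24607303; term = 0.24607303²·(1 − 0.18296366)·629300/1757 = 17.71966.
Central: Wₕ = 0.24023062; term = 0.24023062²·(1 − 0.16512000)·284000/1548 = 8.8395096.
South: Wₕ = 0.26183216; term = 0.26183216²·(1 − 0.11616755)·618600/1187 = 31.577309.
Sum = 74.497582.
SE = √(74.497582) = 8.63.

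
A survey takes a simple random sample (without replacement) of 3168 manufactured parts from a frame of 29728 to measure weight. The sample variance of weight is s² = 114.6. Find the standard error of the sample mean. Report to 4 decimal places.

0.1798

Under SRS without replacement, Var(ȳ) = (1 − f)·s²/n with f = n/N = 3168/29728 = 0.10656620.
Var(ȳ) = (1 − 0.10656620)·114.6/3168 = 0.89343380·0.036174242 = 0.032319291.
SE(ȳ) = √(0.032319291) = 0.1798.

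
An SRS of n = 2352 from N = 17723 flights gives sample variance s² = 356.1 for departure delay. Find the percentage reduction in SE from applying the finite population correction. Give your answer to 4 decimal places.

f = n/N = 2352/17723 = 0.13270891.
SE_no-fpc = √(s²/n) = 0.38910546; SE_fpc = √((1−f)s²/n) = 0.36236794.
Ratio = √(1−f) = 0.93128465. Reduction = 100·(1 − 0.93128465) = 6.8715%.

6.8715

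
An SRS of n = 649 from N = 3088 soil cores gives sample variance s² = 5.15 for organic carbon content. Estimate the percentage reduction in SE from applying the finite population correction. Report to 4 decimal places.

f = n/N = 649/3088 = 0.21016839.
SE_no-fpc = √(s²/n) = 0.089080217; SE_fpc = √((1−f)s²/n) = 0.07916779.
Ratio = √(1−f) = 0.88872471. Reduction = 100·(1 − 0.88872471) = 11.1275%.

11.1275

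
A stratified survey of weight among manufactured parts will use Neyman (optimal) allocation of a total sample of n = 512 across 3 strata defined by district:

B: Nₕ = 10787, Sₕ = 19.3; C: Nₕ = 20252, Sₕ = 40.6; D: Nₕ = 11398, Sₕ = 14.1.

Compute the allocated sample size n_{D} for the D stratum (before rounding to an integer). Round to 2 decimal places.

69.08

Neyman allocation: nₕ = n·NₕSₕ / Σⱼ NⱼSⱼ.
Σ NⱼSⱼ = 10787·19.3 + 20252·40.6 + 11398·14.1 = 1.1911321 × 10^6.
n_{D} = 512·11398·14.1 / (1.1911321 × 10^6) = 69.08.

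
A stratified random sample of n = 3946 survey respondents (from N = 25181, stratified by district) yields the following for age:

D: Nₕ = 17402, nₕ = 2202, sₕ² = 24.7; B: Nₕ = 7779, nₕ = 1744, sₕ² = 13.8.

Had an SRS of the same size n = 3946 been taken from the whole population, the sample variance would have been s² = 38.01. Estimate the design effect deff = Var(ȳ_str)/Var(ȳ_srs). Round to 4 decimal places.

Var(ȳ_str) = Σ Wₕ²(1−fₕ)sₕ²/nₕ with Wₕ = Nₕ/25181:
  D: (17402/25181)²·(1−2202/17402)·24.7/2202 = 0.0046792521
  B: (7779/25181)²·(1−1744/7779)·13.8/1744 = 5.8585172 × 10^-4
  → Var(ȳ_str) = 0.0052651038.
Var(ȳ_srs) = (1 − 3946/25181)·38.01/3946 = 0.0081230679.
deff = 0.0052651038 / 0.0081230679 = 0.6482.

0.6482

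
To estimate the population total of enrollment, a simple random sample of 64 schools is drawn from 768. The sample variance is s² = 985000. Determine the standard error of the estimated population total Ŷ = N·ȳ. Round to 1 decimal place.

91221.1

Var(Ŷ) = N²·Var(ȳ) = N²·(1 − n/N)·s²/n.
f = 64/768 = 0.08333333; Var(ȳ) = 0.91666667·985000/64 = 14108.073.
Var(Ŷ) = 768² · 14108.073 = 8.32128 × 10^9.
SE(Ŷ) = √(8.32128 × 10^9) = 91221.1.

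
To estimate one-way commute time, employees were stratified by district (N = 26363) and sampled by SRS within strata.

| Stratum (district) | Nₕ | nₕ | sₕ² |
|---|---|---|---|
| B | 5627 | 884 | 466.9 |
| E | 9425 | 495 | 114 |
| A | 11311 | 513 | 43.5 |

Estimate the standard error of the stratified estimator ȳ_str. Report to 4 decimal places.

0.2511

Var(ȳ_str) = Σₕ Wₕ²(1 − fₕ)sₕ²/nₕ with Wₕ = Nₕ/N, N = 26363.
B: Wₕ = 0.21344308; term = 0.21344308²·(1 − 0.15709970)·466.9/884 = 0.020282057.
E: Wₕ = 0.35750863; term = 0.35750863²·(1 − 0.05251989)·114/495 = 0.027889634.
A: Wₕ = 0.42904829; term = 0.42904829²·(1 − 0.04535408)·43.5/513 = 0.014901382.
Sum = 0.063073073.
SE = √(0.063073073) = 0.2511.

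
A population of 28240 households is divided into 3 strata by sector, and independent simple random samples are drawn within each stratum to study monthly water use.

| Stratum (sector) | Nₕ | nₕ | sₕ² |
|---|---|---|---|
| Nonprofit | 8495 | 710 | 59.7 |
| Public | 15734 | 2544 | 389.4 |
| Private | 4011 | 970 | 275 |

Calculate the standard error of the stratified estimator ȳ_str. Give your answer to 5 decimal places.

Var(ȳ_str) = Σₕ Wₕ²(1 − fₕ)sₕ²/nₕ with Wₕ = Nₕ/N, N = 28240.
Nonprofit: Wₕ = 0.30081445; term = 0.30081445²·(1 − 0.08357858)·59.7/710 = 0.0069728223.
Public: Wₕ = 0.55715297; term = 0.55715297²·(1 − 0.16168806)·389.4/2544 = 0.039832118.
Private: Wₕ = 0.14203258; term = 0.14203258²·(1 − 0.24183495)·275/970 = 0.0043361137.
Sum = 0.051141054.
SE = √(0.051141054) = 0.22614.

0.22614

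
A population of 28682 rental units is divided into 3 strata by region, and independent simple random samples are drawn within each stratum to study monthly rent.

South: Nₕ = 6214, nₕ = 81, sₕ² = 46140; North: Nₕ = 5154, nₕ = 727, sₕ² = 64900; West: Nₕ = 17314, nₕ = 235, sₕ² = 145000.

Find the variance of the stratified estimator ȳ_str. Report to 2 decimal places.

250.65

Var(ȳ_str) = Σₕ Wₕ²(1 − fₕ)sₕ²/nₕ with Wₕ = Nₕ/N, N = 28682.
South: Wₕ = 0.21665156; term = 0.21665156²·(1 − 0.01303508)·46140/81 = 26.388696.
North: Wₕ = 0.17969458; term = 0.17969458²·(1 − 0.14105549)·64900/727 = 2.4759699.
West: Wₕ = 0.60365386; term = 0.60365386²·(1 − 0.01357283)·145000/235 = 221.78958.
Sum = 250.65425.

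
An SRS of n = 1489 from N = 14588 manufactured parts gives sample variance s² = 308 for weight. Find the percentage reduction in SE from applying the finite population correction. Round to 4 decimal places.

f = n/N = 1489/14588 = 0.10207019.
SE_no-fpc = √(s²/n) = 0.45480791; SE_fpc = √((1−f)s²/n) = 0.43097215.
Ratio = √(1−f) = 0.94759158. Reduction = 100·(1 − 0.94759158) = 5.2408%.

5.2408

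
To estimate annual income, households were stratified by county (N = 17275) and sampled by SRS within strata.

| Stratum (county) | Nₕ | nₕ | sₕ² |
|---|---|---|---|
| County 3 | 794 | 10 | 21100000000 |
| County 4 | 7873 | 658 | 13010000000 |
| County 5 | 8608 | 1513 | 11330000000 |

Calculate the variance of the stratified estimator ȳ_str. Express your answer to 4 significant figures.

9.697 × 10^6

Var(ȳ_str) = Σₕ Wₕ²(1 − fₕ)sₕ²/nₕ with Wₕ = Nₕ/N, N = 17275.
County 3: Wₕ = 0.04596237; term = 0.04596237²·(1 − 0.01259446)·21100000000/10 = 4.4013196 × 10^6.
County 4: Wₕ = 0.45574530; term = 0.45574530²·(1 − 0.08357678)·13010000000/658 = 3.7634996 × 10^6.
County 5: Wₕ = 0.49829233; term = 0.49829233²·(1 − 0.17576673)·11330000000/1513 = 1.5325319 × 10^6.
Sum = 9.6973511 × 10^6.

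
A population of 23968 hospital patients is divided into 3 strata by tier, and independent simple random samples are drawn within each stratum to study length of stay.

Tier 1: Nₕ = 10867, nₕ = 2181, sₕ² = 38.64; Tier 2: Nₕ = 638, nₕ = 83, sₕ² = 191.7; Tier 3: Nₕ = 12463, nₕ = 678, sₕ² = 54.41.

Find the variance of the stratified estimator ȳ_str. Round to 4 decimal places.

0.0249

Var(ȳ_str) = Σₕ Wₕ²(1 − fₕ)sₕ²/nₕ with Wₕ = Nₕ/N, N = 23968.
Tier 1: Wₕ = 0.45339619; term = 0.45339619²·(1 − 0.20069937)·38.64/2181 = 0.0029110345.
Tier 2: Wₕ = 0.02661883; term = 0.02661883²·(1 − 0.13009404)·191.7/83 = 0.00142362.
Tier 3: Wₕ = 0.51998498; term = 0.51998498²·(1 − 0.05440103)·54.41/678 = 0.020518123.
Sum = 0.024852778.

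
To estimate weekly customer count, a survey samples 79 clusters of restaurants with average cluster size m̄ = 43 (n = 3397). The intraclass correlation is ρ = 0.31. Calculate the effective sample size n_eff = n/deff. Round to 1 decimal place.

deff = 1 + (43 − 1)·0.31 = 1 + 13.02 = 14.02.
n_eff = 3397 / 14.02 = 242.3.

242.3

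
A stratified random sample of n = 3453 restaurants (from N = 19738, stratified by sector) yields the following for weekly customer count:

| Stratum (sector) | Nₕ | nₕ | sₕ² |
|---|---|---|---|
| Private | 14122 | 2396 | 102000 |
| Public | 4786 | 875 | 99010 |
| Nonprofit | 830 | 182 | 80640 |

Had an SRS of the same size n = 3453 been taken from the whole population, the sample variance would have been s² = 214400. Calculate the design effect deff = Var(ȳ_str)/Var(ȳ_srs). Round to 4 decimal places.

Var(ȳ_str) = Σ Wₕ²(1−fₕ)sₕ²/nₕ with Wₕ = Nₕ/19738:
  Private: (14122/19738)²·(1−2396/14122)·102000/2396 = 18.094774
  Public: (4786/19738)²·(1−875/4786)·99010/875 = 5.4365731
  Nonprofit: (830/19738)²·(1−182/830)·80640/182 = 0.61168234
  → Var(ȳ_str) = 24.143029.
Var(ȳ_srs) = (1 − 3453/19738)·214400/3453 = 51.228639.
deff = 24.143029 / 51.228639 = 0.4713.

0.4713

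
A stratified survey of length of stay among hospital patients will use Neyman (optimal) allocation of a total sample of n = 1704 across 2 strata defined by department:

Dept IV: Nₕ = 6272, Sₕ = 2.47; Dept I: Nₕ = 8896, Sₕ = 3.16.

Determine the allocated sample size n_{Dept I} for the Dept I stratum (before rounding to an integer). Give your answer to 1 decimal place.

Neyman allocation: nₕ = n·NₕSₕ / Σⱼ NⱼSⱼ.
Σ NⱼSⱼ = 6272·2.47 + 8896·3.16 = 43603.2.
n_{Dept I} = 1704·8896·3.16 / 43603.2 = 1098.6.

1098.6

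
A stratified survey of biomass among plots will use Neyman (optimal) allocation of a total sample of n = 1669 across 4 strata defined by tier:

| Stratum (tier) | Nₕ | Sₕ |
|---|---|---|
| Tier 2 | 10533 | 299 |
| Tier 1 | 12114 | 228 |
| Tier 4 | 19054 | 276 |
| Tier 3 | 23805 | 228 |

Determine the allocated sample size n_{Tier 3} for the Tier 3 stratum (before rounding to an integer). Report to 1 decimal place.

Neyman allocation: nₕ = n·NₕSₕ / Σⱼ NⱼSⱼ.
Σ NⱼSⱼ = 10533·299 + 12114·228 + 19054·276 + 23805·228 = 1.6597803 × 10^7.
n_{Tier 3} = 1669·23805·228 / (1.6597803 × 10^7) = 545.8.

545.8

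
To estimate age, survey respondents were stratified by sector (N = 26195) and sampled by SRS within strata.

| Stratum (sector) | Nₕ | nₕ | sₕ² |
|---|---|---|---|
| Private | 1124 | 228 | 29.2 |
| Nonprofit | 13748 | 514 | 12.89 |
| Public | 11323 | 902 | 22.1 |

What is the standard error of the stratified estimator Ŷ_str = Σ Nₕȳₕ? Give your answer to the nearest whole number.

Var(Ŷ_str) = Σₕ Nₕ²(1 − fₕ)sₕ²/nₕ.
Private: 1124²·(1 − 228/1124)·29.2/228 = 128979.99.
Nonprofit: 13748²·(1 − 514/13748)·12.89/514 = 4.5626846 × 10^6.
Public: 11323²·(1 − 902/11323)·22.1/902 = 2.8910569 × 10^6.
Sum = 7.5827215 × 10^6.
SE = √(7.5827215 × 10^6) = 2754.

2754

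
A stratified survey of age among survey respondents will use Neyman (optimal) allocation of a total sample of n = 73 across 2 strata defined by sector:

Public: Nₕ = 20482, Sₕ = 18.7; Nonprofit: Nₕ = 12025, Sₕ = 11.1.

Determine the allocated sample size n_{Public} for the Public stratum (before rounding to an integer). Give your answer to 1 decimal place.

Neyman allocation: nₕ = n·NₕSₕ / Σⱼ NⱼSⱼ.
Σ NⱼSⱼ = 20482·18.7 + 12025·11.1 = 516490.9.
n_{Public} = 73·20482·18.7 / 516490.9 = 54.1.

54.1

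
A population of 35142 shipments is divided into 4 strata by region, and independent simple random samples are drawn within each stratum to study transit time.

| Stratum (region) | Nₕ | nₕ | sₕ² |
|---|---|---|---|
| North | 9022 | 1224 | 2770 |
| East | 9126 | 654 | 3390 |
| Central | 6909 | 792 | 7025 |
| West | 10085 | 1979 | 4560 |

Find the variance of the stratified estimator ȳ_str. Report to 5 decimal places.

Var(ȳ_str) = Σₕ Wₕ²(1 − fₕ)sₕ²/nₕ with Wₕ = Nₕ/N, N = 35142.
North: Wₕ = 0.25672984; term = 0.25672984²·(1 − 0.13566837)·2770/1224 = 0.12892331.
East: Wₕ = 0.25968926; term = 0.25968926²·(1 − 0.07166338)·3390/654 = 0.32451548.
Central: Wₕ = 0.19660236; term = 0.19660236²·(1 − 0.11463309)·7025/792 = 0.30354415.
West: Wₕ = 0.28697854; term = 0.28697854²·(1 − 0.19623203)·4560/1979 = 0.15252766.
Sum = 0.9095106.

0.90951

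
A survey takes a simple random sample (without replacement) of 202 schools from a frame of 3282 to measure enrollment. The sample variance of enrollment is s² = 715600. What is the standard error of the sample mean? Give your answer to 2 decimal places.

Under SRS without replacement, Var(ȳ) = (1 − f)·s²/n with f = n/N = 202/3282 = 0.06154784.
Var(ȳ) = (1 − 0.06154784)·715600/202 = 0.93845216·3542.5743 = 3324.5365.
SE(ȳ) = √(3324.5365) = 57.66.

57.66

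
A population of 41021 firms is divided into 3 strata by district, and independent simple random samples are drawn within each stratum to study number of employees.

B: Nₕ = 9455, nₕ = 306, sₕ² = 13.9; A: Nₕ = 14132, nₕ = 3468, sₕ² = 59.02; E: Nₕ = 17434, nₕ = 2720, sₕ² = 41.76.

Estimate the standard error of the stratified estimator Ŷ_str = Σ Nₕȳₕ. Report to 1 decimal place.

Var(Ŷ_str) = Σₕ Nₕ²(1 − fₕ)sₕ²/nₕ.
B: 9455²·(1 − 306/9455)·13.9/306 = 3.9294208 × 10^6.
A: 14132²·(1 − 3468/14132)·59.02/3468 = 2.5647432 × 10^6.
E: 17434²·(1 − 2720/17434)·41.76/2720 = 3.938396 × 10^6.
Sum = 1.043256 × 10^7.
SE = √(1.043256 × 10^7) = 3229.9.

3229.9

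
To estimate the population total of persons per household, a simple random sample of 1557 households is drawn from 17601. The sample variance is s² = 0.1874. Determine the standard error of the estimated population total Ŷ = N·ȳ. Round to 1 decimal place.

Var(Ŷ) = N²·Var(ȳ) = N²·(1 − n/N)·s²/n.
f = 1557/17601 = 0.08846088; Var(ȳ) = 0.91153912·0.1874/1557 = 1.0971254 × 10^-4.
Var(Ŷ) = 17601² · (1.0971254 × 10^-4) = 33988.418.
SE(Ŷ) = √(33988.418) = 184.4.

184.4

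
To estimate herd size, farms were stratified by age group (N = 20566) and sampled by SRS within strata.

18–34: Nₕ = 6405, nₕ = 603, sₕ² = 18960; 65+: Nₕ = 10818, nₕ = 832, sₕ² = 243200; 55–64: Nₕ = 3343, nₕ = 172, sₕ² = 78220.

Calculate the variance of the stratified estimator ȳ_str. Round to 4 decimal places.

88.8189

Var(ȳ_str) = Σₕ Wₕ²(1 − fₕ)sₕ²/nₕ with Wₕ = Nₕ/N, N = 20566.
18–34: Wₕ = 0.31143635; term = 0.31143635²·(1 − 0.09414520)·18960/603 = 2.7626013.
65+: Wₕ = 0.52601381; term = 0.52601381²·(1 − 0.07690886)·243200/832 = 74.658476.
55–64: Wₕ = 0.16254984; term = 0.16254984²·(1 − 0.05145079)·78220/172 = 11.397834.
Sum = 88.818911.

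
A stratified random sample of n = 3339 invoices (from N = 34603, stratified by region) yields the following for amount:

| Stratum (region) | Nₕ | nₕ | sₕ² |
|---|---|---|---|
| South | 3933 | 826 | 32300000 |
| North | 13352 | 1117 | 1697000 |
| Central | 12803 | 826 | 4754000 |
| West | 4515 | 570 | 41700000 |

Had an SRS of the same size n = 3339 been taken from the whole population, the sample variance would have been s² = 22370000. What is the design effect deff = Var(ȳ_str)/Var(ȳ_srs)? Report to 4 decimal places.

Var(ȳ_str) = Σ Wₕ²(1−fₕ)sₕ²/nₕ with Wₕ = Nₕ/34603:
  South: (3933/34603)²·(1−826/3933)·32300000/826 = 399.08019
  North: (13352/34603)²·(1−1117/13352)·1697000/1117 = 207.27717
  Central: (12803/34603)²·(1−826/12803)·4754000/826 = 737.07456
  West: (4515/34603)²·(1−570/4515)·41700000/570 = 1088.2745
  → Var(ȳ_str) = 2431.7064.
Var(ȳ_srs) = (1 − 3339/34603)·22370000/3339 = 6053.1349.
deff = 2431.7064 / 6053.1349 = 0.4017.

0.4017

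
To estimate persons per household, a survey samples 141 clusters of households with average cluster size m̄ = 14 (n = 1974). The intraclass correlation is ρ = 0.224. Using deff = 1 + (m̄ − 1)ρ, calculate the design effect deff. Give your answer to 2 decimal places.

3.91

deff = 1 + (14 − 1)·0.224 = 1 + 2.912 = 3.912.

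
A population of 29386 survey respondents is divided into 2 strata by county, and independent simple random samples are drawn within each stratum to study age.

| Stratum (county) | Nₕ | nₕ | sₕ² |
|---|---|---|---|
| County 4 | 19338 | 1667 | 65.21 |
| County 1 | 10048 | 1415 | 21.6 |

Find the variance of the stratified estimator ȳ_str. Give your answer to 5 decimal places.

0.01701

Var(ȳ_str) = Σₕ Wₕ²(1 − fₕ)sₕ²/nₕ with Wₕ = Nₕ/N, N = 29386.
County 4: Wₕ = 0.65806847; term = 0.65806847²·(1 − 0.08620333)·65.21/1667 = 0.015479978.
County 1: Wₕ = 0.34193153; term = 0.34193153²·(1 − 0.14082404)·21.6/1415 = 0.001533408.
Sum = 0.017013386.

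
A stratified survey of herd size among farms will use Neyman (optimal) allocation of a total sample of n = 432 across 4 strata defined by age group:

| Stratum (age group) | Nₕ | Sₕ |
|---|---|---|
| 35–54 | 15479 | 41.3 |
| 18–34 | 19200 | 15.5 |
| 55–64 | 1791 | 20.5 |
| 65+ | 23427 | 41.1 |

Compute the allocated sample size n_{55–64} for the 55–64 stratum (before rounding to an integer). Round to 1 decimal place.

8.2

Neyman allocation: nₕ = n·NₕSₕ / Σⱼ NⱼSⱼ.
Σ NⱼSⱼ = 15479·41.3 + 19200·15.5 + 1791·20.5 + 23427·41.1 = 1.9364479 × 10^6.
n_{55–64} = 432·1791·20.5 / (1.9364479 × 10^6) = 8.2.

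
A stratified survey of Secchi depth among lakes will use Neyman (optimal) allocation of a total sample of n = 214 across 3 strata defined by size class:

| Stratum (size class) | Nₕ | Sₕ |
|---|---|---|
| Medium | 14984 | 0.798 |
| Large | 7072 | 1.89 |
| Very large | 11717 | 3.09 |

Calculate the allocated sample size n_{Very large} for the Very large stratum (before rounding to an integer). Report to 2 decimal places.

125.92

Neyman allocation: nₕ = n·NₕSₕ / Σⱼ NⱼSⱼ.
Σ NⱼSⱼ = 14984·0.798 + 7072·1.89 + 11717·3.09 = 61528.842.
n_{Very large} = 214·11717·3.09 / 61528.842 = 125.92.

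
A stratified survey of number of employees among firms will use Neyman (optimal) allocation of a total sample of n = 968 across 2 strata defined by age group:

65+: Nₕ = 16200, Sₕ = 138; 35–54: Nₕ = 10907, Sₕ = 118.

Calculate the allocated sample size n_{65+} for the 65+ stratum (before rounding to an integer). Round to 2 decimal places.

Neyman allocation: nₕ = n·NₕSₕ / Σⱼ NⱼSⱼ.
Σ NⱼSⱼ = 16200·138 + 10907·118 = 3.522626 × 10^6.
n_{65+} = 968·16200·138 / (3.522626 × 10^6) = 614.33.

614.33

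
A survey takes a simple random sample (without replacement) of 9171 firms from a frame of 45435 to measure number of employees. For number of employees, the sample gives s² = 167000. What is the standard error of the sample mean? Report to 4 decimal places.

Under SRS without replacement, Var(ȳ) = (1 − f)·s²/n with f = n/N = 9171/45435 = 0.20184879.
Var(ȳ) = (1 − 0.20184879)·167000/9171 = 0.79815121·18.209574 = 14.533993.
SE(ȳ) = √(14.533993) = 3.8123.

3.8123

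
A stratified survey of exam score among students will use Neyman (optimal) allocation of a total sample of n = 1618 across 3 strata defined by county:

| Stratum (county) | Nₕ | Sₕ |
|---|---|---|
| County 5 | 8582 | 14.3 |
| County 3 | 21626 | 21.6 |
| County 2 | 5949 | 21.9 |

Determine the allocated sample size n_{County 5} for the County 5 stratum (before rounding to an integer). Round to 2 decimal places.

Neyman allocation: nₕ = n·NₕSₕ / Σⱼ NⱼSⱼ.
Σ NⱼSⱼ = 8582·14.3 + 21626·21.6 + 5949·21.9 = 720127.3.
n_{County 5} = 1618·8582·14.3 / 720127.3 = 275.74.

275.74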